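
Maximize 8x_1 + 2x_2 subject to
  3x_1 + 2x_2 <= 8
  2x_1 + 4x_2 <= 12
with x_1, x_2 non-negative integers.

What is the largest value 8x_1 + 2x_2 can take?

Relaxing integrality, the LP optimum is 21.33 at (x_1,x_2) = (2.67, 0), which is not an integer point.
(x_1,x_2)=(2,1): 3·2+2·1=8≤8, 2·2+4·1=8≤12, objective 18.
(x_1,x_2)=(2,0): 3·2+2·0=6≤8, 2·2+4·0=4≤12, objective 16.
The best lattice point is (2,1), giving 18.

18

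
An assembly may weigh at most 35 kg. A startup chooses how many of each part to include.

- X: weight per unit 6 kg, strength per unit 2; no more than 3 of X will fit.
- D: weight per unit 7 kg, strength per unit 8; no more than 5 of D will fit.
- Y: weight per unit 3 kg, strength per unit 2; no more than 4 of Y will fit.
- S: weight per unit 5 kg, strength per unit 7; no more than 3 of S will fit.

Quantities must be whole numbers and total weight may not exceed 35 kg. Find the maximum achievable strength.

Take 2×D, 2×Y, and 3×S: weight 35 ≤ 35, strength 2·8 + 2·2 + 3·7 = 41.
S has the best ratio (7/5) and is taken to its limit of 3; remaining capacity is filled optimally with the others.

41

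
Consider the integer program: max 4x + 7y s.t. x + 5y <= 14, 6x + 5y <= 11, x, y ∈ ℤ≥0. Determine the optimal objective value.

14

The continuous relaxation peaks at (0, 2.2) with value 15.40; rounding to a feasible lattice point costs some objective.
(x,y)=(0,2): 1·0+5·2=10≤14, 6·0+5·2=10≤11, objective 14.
(x,y)=(1,1): 1·1+5·1=6≤14, 6·1+5·1=11≤11, objective 11.
The best lattice point is (0,2), giving 14.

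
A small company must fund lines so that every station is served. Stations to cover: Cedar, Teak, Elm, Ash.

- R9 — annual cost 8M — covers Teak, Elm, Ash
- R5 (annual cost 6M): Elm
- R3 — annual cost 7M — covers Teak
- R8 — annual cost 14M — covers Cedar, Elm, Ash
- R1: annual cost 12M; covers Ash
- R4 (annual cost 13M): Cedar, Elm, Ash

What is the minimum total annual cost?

20

The greedy cost-per-new-station heuristic would pick R9 and R4 for 21, but a cheaper cover exists.
Choose R3 and R4: together they cover Cedar, Teak, Elm, Ash — every station.
Total annual cost: 7 + 13 = 20.
No cover costs less than 20.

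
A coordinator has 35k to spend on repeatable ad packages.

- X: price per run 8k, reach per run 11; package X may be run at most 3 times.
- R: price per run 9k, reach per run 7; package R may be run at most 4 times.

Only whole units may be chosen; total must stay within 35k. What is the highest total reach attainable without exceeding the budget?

40

X has the best ratio (11/8); taking only X gives at most 3×11 = 33 (stopped by the supply cap of 3).
Mixing does better — 3×X and 1×R: price 33 ≤ 35, reach 3·11 + 1·7 = 40.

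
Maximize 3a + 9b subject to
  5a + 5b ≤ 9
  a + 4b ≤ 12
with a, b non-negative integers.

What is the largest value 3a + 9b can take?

Relaxing integrality, the LP optimum is 16.20 at (a,b) = (0, 1.8), which is not an integer point.
(a,b)=(0,1) is feasible, giving 9.
(a,b)=(1,0) is feasible, giving 3.
(a,b)=(0,0) is feasible, giving 0.
No feasible integer point exceeds 9.

9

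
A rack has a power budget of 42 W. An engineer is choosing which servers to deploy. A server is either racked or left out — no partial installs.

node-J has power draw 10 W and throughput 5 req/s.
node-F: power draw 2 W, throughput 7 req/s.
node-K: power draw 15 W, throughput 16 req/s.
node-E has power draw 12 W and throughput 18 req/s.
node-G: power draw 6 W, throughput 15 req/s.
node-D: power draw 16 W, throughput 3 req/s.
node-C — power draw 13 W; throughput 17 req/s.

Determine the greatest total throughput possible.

Allowing fractional choices, the relaxed optimum would be about 66.6, but servers are indivisible.
node-F + node-K + node-E + node-G: power draw 2 + 15 + 12 + 6 = 35 ≤ 42, throughput 7 + 16 + 18 + 15 = 56.
node-F + node-K + node-E + node-C: power draw 2 + 15 + 12 + 13 = 42 ≤ 42, throughput 7 + 16 + 18 + 17 = 58.
node-F + node-E + node-G + node-C: power draw 2 + 12 + 6 + 13 = 33 ≤ 42, throughput 7 + 18 + 15 + 17 = 57.
Best is node-F, node-K, node-E, and node-C with total throughput 58.

58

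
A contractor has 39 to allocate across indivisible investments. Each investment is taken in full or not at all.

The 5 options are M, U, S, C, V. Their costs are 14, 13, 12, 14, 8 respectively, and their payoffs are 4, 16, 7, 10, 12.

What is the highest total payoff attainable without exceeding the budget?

38

This is a 0-1 knapsack instance.
Take U, C, and V: cost 13 + 14 + 8 = 35 ≤ 39, payoff 16 + 10 + 12 = 38.
No other feasible combination does better.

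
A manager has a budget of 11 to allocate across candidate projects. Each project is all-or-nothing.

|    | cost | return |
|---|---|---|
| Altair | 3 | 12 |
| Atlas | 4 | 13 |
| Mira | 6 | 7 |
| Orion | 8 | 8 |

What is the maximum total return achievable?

25

This is an integer program with binary decision variables.
Atlas + Mira: cost 4 + 6 = 10 ≤ 11, return 13 + 7 = 20.
Altair + Atlas: cost 3 + 4 = 7 ≤ 11, return 12 + 13 = 25.
Altair + Orion: cost 3 + 8 = 11 ≤ 11, return 12 + 8 = 20.
Best is Altair and Atlas with total return 25.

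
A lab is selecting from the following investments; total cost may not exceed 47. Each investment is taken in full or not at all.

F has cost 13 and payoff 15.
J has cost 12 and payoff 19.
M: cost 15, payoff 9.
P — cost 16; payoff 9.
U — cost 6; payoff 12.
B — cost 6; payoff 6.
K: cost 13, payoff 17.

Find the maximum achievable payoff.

Allowing fractional choices, the relaxed optimum would be about 66.0, but investments are indivisible.
F + J + B + K: cost 13 + 12 + 6 + 13 = 44 ≤ 47, payoff 15 + 19 + 6 + 17 = 57.
J + M + U + K: cost 12 + 15 + 6 + 13 = 46 ≤ 47, payoff 19 + 9 + 12 + 17 = 57.
F + J + U + K: cost 13 + 12 + 6 + 13 = 44 ≤ 47, payoff 15 + 19 + 12 + 17 = 63.
Best is F, J, U, and K with total payoff 63.

63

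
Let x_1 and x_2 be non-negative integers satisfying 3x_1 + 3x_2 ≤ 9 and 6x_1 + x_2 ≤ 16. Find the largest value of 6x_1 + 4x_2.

16

(x_1,x_2)=(2,1): 3·2+3·1=9≤9, 6·2+1·1=13≤16, objective 16.
(x_1,x_2)=(1,2): 3·1+3·2=9≤9, 6·1+1·2=8≤16, objective 14.
(x_1,x_2)=(2,0): 3·2+3·0=6≤9, 6·2+1·0=12≤16, objective 12.
No feasible integer point exceeds 16.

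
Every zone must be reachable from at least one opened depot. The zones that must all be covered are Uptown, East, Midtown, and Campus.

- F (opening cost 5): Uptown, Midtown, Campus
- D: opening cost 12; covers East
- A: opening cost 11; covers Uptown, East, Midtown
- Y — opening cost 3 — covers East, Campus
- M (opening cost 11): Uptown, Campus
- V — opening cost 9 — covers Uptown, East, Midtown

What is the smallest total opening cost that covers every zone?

Choose F and Y: together they cover Uptown, East, Midtown, Campus — every zone.
Total opening cost: 5 + 3 = 8.
No cover costs less than 8.

8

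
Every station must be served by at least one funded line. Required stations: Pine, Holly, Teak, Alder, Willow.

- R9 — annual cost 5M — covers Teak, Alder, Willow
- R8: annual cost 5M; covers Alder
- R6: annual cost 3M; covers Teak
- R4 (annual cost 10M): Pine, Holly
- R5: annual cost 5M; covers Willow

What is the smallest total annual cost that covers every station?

Choose R9 and R4: together they cover Pine, Holly, Teak, Alder, Willow — every station.
Total annual cost: 5 + 10 = 15.
No cover costs less than 15.

15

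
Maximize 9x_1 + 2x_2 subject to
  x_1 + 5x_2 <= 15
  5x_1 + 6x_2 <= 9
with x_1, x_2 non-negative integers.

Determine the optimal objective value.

Relaxing integrality, the LP optimum is 16.20 at (x_1,x_2) = (1.8, 0), which is not an integer point.
(x_1,x_2)=(1,0): 1·1+5·0=1≤15, 5·1+6·0=5≤9, objective 9.
(x_1,x_2)=(0,1): 1·0+5·1=5≤15, 5·0+6·1=6≤9, objective 2.
(x_1,x_2)=(0,0): 1·0+5·0=0≤15, 5·0+6·0=0≤9, objective 0.
No feasible integer point exceeds 9.

9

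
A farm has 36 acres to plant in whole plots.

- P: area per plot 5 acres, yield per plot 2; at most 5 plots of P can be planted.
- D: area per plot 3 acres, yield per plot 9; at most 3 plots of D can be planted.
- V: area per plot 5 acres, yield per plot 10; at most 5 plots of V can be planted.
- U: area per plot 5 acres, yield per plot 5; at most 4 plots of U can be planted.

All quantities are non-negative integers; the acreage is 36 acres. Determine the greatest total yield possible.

77

This is a bounded integer knapsack.
D has the best ratio (9/3); taking only D gives at most 3×9 = 27 (stopped by the supply cap of 3).
Mixing does better — 3×D and 5×V: area 34 ≤ 36, yield 3·9 + 5·10 = 77.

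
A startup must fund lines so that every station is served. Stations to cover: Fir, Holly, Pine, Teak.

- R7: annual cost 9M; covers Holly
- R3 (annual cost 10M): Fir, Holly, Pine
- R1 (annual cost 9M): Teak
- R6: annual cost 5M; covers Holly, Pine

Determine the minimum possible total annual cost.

This is an integer covering problem.
The greedy cost-per-new-station heuristic would pick R6, R1, and R3 for 24, but a cheaper cover exists.
Choose R3 and R1: together they cover Fir, Holly, Pine, Teak — every station.
Total annual cost: 10 + 9 = 19.
No cover costs less than 19.

19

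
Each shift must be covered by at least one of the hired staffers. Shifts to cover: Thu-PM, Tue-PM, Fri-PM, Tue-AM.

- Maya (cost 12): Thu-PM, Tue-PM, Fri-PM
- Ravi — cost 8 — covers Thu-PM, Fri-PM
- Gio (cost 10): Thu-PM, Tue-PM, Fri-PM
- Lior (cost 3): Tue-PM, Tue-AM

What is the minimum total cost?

11

Choose Ravi and Lior: together they cover Thu-PM, Tue-PM, Fri-PM, Tue-AM — every shift.
Total cost: 8 + 3 = 11.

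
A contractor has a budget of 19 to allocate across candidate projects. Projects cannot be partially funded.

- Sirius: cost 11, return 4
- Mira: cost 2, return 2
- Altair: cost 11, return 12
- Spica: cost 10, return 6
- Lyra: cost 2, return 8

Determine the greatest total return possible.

This is an integer program with binary decision variables.
Allowing fractional choices, the relaxed optimum would be about 24.4, but projects are indivisible.
Altair + Lyra: cost 11 + 2 = 13 ≤ 19, return 12 + 8 = 20.
Mira + Altair + Lyra: cost 2 + 11 + 2 = 15 ≤ 19, return 2 + 12 + 8 = 22.
Best is Mira, Altair, and Lyra with total return 22.

22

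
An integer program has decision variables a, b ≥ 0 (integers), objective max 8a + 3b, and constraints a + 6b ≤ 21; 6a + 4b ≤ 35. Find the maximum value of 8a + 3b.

43

The continuous relaxation peaks at (5.83, 0) with value 46.67; rounding to a feasible lattice point costs some objective.
(a,b)=(5,1): 1·5+6·1=11≤21, 6·5+4·1=34≤35, objective 43.
(a,b)=(5,0): 1·5+6·0=5≤21, 6·5+4·0=30≤35, objective 40.
(a,b)=(4,2): 1·4+6·2=16≤21, 6·4+4·2=32≤35, objective 38.
(a,b)=(4,1): 1·4+6·1=10≤21, 6·4+4·1=28≤35, objective 35.
Maximum is 43 at (a,b)=(5,1).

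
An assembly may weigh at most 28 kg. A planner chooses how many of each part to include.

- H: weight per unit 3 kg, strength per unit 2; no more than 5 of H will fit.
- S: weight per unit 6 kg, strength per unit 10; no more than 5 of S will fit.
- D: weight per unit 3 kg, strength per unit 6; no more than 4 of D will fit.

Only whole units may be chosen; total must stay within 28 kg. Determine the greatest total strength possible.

D has the best ratio (6/3); taking only D gives at most 4×6 = 24 (stopped by the supply cap of 4).
Mixing does better — 3×S and 3×D: weight 27 ≤ 28, strength 3·10 + 3·6 = 48.

48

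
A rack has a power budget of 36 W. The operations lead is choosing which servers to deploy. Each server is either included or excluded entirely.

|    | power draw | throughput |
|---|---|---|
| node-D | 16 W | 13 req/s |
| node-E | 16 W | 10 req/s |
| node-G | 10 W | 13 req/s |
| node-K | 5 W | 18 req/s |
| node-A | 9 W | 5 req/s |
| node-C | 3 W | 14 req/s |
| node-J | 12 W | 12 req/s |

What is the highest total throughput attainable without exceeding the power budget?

Allowing fractional choices, the relaxed optimum would be about 61.9, but servers are indivisible.
node-D + node-G + node-K + node-C: power draw 16 + 10 + 5 + 3 = 34 ≤ 36, throughput 13 + 13 + 18 + 14 = 58.
node-G + node-K + node-C + node-J: power draw 10 + 5 + 3 + 12 = 30 ≤ 36, throughput 13 + 18 + 14 + 12 = 57.
Best is node-D, node-G, node-K, and node-C with total throughput 58.

58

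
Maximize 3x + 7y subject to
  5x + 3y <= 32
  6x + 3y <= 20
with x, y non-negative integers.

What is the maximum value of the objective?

42

Relaxing integrality, the LP optimum is 46.67 at (x,y) = (0, 6.67), which is not an integer point.
(x,y)=(0,6): 5·0+3·6=18≤32, 6·0+3·6=18≤20, objective 42.
(x,y)=(0,5): 5·0+3·5=15≤32, 6·0+3·5=15≤20, objective 35.
Maximum is 42 at (x,y)=(0,6).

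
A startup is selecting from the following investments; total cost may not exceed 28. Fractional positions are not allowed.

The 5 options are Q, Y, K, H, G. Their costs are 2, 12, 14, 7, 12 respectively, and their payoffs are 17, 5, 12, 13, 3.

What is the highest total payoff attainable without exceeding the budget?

42

Q + K + H: cost 2 + 14 + 7 = 23 ≤ 28, payoff 17 + 12 + 13 = 42.
Q + Y + H: cost 2 + 12 + 7 = 21 ≤ 28, payoff 17 + 5 + 13 = 35.
Best is Q, K, and H with total payoff 42.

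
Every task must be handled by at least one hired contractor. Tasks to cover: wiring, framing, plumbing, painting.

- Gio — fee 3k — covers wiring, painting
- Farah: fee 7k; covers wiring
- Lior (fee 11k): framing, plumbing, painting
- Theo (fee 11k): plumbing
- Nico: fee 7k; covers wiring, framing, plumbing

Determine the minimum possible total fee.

10

Choose Gio and Nico: together they cover wiring, framing, plumbing, painting — every task.
Total fee: 3 + 7 = 10.
No cover costs less than 10.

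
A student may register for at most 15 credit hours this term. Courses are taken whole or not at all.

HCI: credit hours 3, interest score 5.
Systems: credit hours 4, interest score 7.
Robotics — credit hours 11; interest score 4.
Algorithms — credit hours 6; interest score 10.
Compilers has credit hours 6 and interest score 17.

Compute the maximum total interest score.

Algorithms + Compilers: credit hours 6 + 6 = 12 ≤ 15, interest score 10 + 17 = 27.
HCI + Systems + Compilers: credit hours 3 + 4 + 6 = 13 ≤ 15, interest score 5 + 7 + 17 = 29.
HCI + Algorithms + Compilers: credit hours 3 + 6 + 6 = 15 ≤ 15, interest score 5 + 10 + 17 = 32.
Best is HCI, Algorithms, and Compilers with total interest score 32.

32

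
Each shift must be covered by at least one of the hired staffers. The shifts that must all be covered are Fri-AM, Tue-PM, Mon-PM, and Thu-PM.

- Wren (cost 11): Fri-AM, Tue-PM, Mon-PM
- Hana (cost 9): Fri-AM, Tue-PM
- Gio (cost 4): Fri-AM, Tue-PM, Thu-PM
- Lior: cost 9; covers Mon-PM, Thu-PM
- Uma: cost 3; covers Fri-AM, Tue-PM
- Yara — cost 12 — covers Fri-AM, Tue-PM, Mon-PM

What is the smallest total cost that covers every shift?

The greedy cost-per-new-shift heuristic would pick Gio and Lior for 13, but a cheaper cover exists.
Choose Lior and Uma: together they cover Fri-AM, Tue-PM, Mon-PM, Thu-PM — every shift.
Total cost: 9 + 3 = 12.
No cover costs less than 12.

12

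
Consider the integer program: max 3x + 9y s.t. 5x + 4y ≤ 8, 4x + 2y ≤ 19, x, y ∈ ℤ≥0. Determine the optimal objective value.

18

(x,y)=(0,2): 5·0+4·2=8≤8, 4·0+2·2=4≤19, objective 18.
(x,y)=(0,1): 5·0+4·1=4≤8, 4·0+2·1=2≤19, objective 9.
No feasible integer point exceeds 18.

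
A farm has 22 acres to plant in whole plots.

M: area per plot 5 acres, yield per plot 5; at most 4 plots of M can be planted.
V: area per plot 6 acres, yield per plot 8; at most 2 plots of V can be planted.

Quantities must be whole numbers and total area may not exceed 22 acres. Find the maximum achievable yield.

2×M and 2×V: area 22 ≤ 22, yield 2·5 + 2·8 = 26.
3×M and 1×V: area 21 ≤ 22, yield 3·5 + 1·8 = 23.
Best is 26.

26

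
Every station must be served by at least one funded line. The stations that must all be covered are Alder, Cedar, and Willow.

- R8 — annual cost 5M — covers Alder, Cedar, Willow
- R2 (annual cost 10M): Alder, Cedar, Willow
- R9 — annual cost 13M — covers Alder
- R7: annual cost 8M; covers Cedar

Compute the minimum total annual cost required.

5

R8 alone covers Alder, Cedar, Willow — every station.
Total annual cost: 5.
No cover costs less than 5.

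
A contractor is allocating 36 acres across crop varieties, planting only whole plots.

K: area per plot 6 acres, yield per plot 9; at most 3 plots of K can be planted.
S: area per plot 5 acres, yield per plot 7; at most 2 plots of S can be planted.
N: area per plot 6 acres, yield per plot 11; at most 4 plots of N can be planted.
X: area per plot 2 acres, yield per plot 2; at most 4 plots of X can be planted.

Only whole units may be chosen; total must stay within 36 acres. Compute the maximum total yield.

62

N has the best ratio (11/6); taking only N gives at most 4×11 = 44 (stopped by the supply cap of 4).
Mixing does better — 2×K and 4×N: area 36 ≤ 36, yield 2·9 + 4·11 = 62.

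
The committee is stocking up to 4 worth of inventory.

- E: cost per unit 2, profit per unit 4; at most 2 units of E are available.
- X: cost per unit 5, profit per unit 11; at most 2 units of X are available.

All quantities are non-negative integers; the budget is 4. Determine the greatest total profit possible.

Take 2×E: cost 4 ≤ 4, profit 2·4 = 8.
No other integer combination yields more.

8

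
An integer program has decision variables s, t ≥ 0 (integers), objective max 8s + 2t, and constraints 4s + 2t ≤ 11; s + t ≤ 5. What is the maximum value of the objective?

18

Relaxing integrality, the LP optimum is 22.00 at (s,t) = (2.75, 0), which is not an integer point.
(s,t)=(2,1): 4·2+2·1=10≤11, 1·2+1·1=3≤5, objective 18.
(s,t)=(2,0): 4·2+2·0=8≤11, 1·2+1·0=2≤5, objective 16.
No feasible integer point exceeds 18.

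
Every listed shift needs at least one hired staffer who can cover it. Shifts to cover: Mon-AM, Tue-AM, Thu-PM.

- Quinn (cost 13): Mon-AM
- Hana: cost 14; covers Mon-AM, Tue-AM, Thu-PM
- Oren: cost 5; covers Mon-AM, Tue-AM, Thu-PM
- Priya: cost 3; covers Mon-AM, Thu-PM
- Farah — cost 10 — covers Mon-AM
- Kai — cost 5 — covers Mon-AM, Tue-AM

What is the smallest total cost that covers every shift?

5

The greedy cost-per-new-shift heuristic would pick Priya and Oren for 8, but a cheaper cover exists.
Oren alone covers Mon-AM, Tue-AM, Thu-PM — every shift.
Total cost: 5.
No cover costs less than 5.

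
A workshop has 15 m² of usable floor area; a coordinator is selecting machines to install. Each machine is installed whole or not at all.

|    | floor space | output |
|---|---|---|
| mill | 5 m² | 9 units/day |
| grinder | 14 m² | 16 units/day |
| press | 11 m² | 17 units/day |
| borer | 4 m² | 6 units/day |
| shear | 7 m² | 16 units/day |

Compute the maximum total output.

25

Allowing fractional choices, the relaxed optimum would be about 29.6, but machines are indivisible.
mill + shear: floor space 5 + 7 = 12 ≤ 15, output 9 + 16 = 25.
press + borer: floor space 11 + 4 = 15 ≤ 15, output 17 + 6 = 23.
borer + shear: floor space 4 + 7 = 11 ≤ 15, output 6 + 16 = 22.
Best is mill and shear with total output 25.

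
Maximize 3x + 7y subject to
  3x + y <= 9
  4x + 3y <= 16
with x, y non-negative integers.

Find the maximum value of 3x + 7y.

Relaxing integrality, the LP optimum is 37.33 at (x,y) = (0, 5.33), which is not an integer point.
(x,y)=(0,5): 3·0+1·5=5≤9, 4·0+3·5=15≤16, objective 35.
(x,y)=(1,4): 3·1+1·4=7≤9, 4·1+3·4=16≤16, objective 31.
No feasible integer point exceeds 35.

35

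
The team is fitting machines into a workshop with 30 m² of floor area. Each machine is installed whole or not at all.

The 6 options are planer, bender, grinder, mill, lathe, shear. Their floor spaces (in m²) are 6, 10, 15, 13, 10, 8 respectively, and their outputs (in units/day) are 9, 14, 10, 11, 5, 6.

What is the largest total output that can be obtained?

34

planer + bender + shear: floor space 6 + 10 + 8 = 24 ≤ 30, output 9 + 14 + 6 = 29.
planer + bender + mill: floor space 6 + 10 + 13 = 29 ≤ 30, output 9 + 14 + 11 = 34.
planer + bender + lathe: floor space 6 + 10 + 10 = 26 ≤ 30, output 9 + 14 + 5 = 28.
Best is planer, bender, and mill with total output 34.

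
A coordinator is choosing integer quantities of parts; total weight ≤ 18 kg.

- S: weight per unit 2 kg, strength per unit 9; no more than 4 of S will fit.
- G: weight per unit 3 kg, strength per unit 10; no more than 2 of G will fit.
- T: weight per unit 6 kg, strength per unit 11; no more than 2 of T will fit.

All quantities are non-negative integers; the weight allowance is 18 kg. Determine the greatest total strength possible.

Take 3×S, 2×G, and 1×T: weight 18 ≤ 18, strength 3·9 + 2·10 + 1·11 = 58.
No other integer combination yields more.

58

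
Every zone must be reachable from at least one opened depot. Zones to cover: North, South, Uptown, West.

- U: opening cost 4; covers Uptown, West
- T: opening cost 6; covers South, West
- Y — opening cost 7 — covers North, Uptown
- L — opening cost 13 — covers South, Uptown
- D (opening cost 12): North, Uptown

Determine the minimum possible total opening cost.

The greedy cost-per-new-zone heuristic would pick U, T, and Y for 17, but a cheaper cover exists.
Choose T and Y: together they cover North, South, Uptown, West — every zone.
Total opening cost: 6 + 7 = 13.
No cover costs less than 13.

13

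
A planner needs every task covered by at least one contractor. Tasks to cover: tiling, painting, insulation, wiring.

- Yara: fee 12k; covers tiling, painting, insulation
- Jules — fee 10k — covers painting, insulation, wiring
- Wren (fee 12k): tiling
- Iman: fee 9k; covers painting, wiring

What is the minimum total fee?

This is an integer covering problem.
The greedy cost-per-new-task heuristic would pick Jules and Yara for 22, but a cheaper cover exists.
Choose Yara and Iman: together they cover tiling, painting, insulation, wiring — every task.
Total fee: 12 + 9 = 21.
No cover costs less than 21.

21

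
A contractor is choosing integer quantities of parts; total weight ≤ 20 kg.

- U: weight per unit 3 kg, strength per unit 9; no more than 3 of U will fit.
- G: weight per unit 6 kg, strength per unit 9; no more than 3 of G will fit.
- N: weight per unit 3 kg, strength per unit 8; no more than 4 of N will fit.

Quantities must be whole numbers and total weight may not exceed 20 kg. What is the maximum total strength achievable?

3×U and 3×N: weight 18 ≤ 20, strength 3·9 + 3·8 = 51.
2×U and 4×N: weight 18 ≤ 20, strength 2·9 + 4·8 = 50.
Best is 51.

51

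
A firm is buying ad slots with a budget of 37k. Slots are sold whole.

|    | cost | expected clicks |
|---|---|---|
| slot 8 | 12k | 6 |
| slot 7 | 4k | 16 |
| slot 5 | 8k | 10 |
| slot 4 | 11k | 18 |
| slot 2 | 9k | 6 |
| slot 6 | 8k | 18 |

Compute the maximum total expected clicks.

62

Allowing fractional choices, the relaxed optimum would be about 66.0, but ad slots are indivisible.
slot 7 + slot 5 + slot 4 + slot 6: cost 4 + 8 + 11 + 8 = 31 ≤ 37, expected clicks 16 + 10 + 18 + 18 = 62.
slot 7 + slot 4 + slot 2 + slot 6: cost 4 + 11 + 9 + 8 = 32 ≤ 37, expected clicks 16 + 18 + 6 + 18 = 58.
slot 8 + slot 7 + slot 4 + slot 6: cost 12 + 4 + 11 + 8 = 35 ≤ 37, expected clicks 6 + 16 + 18 + 18 = 58.
Best is slot 7, slot 5, slot 4, and slot 6 with total expected clicks 62.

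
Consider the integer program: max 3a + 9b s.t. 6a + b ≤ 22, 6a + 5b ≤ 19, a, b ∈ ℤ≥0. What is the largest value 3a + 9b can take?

The continuous relaxation peaks at (0, 3.8) with value 34.20; rounding to a feasible lattice point costs some objective.
(a,b)=(0,3): 6·0+1·3=3≤22, 6·0+5·3=15≤19, objective 27.
(a,b)=(1,2): 6·1+1·2=8≤22, 6·1+5·2=16≤19, objective 21.
(a,b)=(0,2): 6·0+1·2=2≤22, 6·0+5·2=10≤19, objective 18.
No feasible integer point exceeds 27.

27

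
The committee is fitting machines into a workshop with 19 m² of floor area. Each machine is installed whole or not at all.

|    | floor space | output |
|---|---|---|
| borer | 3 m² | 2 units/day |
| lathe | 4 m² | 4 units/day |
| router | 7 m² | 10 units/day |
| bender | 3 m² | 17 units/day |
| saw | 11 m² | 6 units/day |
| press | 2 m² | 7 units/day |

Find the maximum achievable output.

borer + lathe + router + bender + press: floor space 3 + 4 + 7 + 3 + 2 = 19 ≤ 19, output 2 + 4 + 10 + 17 + 7 = 40.
lathe + router + bender + press: floor space 4 + 7 + 3 + 2 = 16 ≤ 19, output 4 + 10 + 17 + 7 = 38.
Best is borer, lathe, router, bender, and press with total output 40.

40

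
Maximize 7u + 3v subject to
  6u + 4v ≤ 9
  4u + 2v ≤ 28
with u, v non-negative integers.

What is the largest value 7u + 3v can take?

Relaxing integrality, the LP optimum is 10.50 at (u,v) = (1.5, 0), which is not an integer point.
(u,v)=(1,0): 6·1+4·0=6≤9, 4·1+2·0=4≤28, objective 7.
(u,v)=(0,1): 6·0+4·1=4≤9, 4·0+2·1=2≤28, objective 3.
(u,v)=(0,0): 6·0+4·0=0≤9, 4·0+2·0=0≤28, objective 0.
Maximum is 7 at (u,v)=(1,0).

7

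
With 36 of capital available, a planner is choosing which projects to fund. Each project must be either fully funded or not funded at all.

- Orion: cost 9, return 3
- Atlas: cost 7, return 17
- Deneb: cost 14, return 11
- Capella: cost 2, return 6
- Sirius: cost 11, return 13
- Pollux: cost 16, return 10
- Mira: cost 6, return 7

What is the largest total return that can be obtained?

Treat it as a binary knapsack problem.
Take Atlas, Deneb, Capella, and Sirius: cost 7 + 14 + 2 + 11 = 34 ≤ 36, return 17 + 11 + 6 + 13 = 47.
No other feasible combination does better.

47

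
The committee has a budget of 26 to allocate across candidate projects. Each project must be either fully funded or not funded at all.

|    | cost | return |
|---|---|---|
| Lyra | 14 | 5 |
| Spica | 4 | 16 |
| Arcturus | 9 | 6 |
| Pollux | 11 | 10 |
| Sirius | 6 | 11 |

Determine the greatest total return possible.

This is an integer program with binary decision variables.
Allowing fractional choices, the relaxed optimum would be about 40.3, but projects are indivisible.
Spica + Arcturus + Pollux: cost 4 + 9 + 11 = 24 ≤ 26, return 16 + 6 + 10 = 32.
Spica + Arcturus + Sirius: cost 4 + 9 + 6 = 19 ≤ 26, return 16 + 6 + 11 = 33.
Spica + Pollux + Sirius: cost 4 + 11 + 6 = 21 ≤ 26, return 16 + 10 + 11 = 37.
Best is Spica, Pollux, and Sirius with total return 37.

37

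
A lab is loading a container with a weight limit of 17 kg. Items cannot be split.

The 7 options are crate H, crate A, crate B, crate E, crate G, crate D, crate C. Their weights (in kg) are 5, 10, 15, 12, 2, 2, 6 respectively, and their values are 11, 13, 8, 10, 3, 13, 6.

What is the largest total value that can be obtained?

Take crate H, crate A, and crate D: weight 5 + 10 + 2 = 17 ≤ 17, value 11 + 13 + 13 = 37.
No other feasible combination does better.

37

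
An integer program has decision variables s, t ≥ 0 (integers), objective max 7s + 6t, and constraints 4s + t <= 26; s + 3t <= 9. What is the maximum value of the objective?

48

(s,t)=(6,1): 4·6+1·1=25≤26, 1·6+3·1=9≤9, objective 48.
(s,t)=(6,0): 4·6+1·0=24≤26, 1·6+3·0=6≤9, objective 42.
The best lattice point is (6,1), giving 48.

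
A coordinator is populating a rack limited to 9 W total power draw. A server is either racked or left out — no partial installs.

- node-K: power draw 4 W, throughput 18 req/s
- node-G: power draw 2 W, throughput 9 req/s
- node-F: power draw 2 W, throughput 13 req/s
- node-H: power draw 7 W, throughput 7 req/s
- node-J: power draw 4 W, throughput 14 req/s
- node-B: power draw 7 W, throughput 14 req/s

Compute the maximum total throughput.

This is a 0-1 knapsack instance.
Allowing fractional choices, the relaxed optimum would be about 43.5, but servers are indivisible.
node-K + node-G + node-F: power draw 4 + 2 + 2 = 8 ≤ 9, throughput 18 + 9 + 13 = 40.
node-G + node-F + node-J: power draw 2 + 2 + 4 = 8 ≤ 9, throughput 9 + 13 + 14 = 36.
Best is node-K, node-G, and node-F with total throughput 40.

40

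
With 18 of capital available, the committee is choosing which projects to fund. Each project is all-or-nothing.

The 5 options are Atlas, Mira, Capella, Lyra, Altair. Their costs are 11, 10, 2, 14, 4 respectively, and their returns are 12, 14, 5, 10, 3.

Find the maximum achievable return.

22

Treat it as a binary knapsack problem.
Take Mira, Capella, and Altair: cost 10 + 2 + 4 = 16 ≤ 18, return 14 + 5 + 3 = 22.
No other feasible combination does better.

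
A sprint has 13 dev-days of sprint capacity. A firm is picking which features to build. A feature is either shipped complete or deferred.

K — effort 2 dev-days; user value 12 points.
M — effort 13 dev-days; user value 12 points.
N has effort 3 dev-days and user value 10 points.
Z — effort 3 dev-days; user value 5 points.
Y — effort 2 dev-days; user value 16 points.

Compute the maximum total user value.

43

K + N + Z + Y: effort 2 + 3 + 3 + 2 = 10 ≤ 13, user value 12 + 10 + 5 + 16 = 43.
K + N + Y: effort 2 + 3 + 2 = 7 ≤ 13, user value 12 + 10 + 16 = 38.
K + Z + Y: effort 2 + 3 + 2 = 7 ≤ 13, user value 12 + 5 + 16 = 33.
Best is K, N, Z, and Y with total user value 43.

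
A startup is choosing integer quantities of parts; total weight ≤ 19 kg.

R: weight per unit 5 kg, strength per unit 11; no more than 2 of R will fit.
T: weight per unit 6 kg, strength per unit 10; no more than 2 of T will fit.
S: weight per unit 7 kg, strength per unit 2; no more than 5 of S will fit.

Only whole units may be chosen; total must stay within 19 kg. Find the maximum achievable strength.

1×R and 2×T: weight 17 ≤ 19, strength 1·11 + 2·10 = 31.
2×R and 1×T: weight 16 ≤ 19, strength 2·11 + 1·10 = 32.
Best is 32.

32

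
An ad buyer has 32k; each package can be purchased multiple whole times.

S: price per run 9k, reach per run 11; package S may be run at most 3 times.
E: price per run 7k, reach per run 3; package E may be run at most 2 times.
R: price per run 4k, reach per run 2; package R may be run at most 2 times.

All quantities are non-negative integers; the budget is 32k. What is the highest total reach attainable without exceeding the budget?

35

Take 3×S and 1×R: price 31 ≤ 32, reach 3·11 + 1·2 = 35.
S has the best ratio (11/9) and is taken to its limit of 3; remaining capacity is filled optimally with the others.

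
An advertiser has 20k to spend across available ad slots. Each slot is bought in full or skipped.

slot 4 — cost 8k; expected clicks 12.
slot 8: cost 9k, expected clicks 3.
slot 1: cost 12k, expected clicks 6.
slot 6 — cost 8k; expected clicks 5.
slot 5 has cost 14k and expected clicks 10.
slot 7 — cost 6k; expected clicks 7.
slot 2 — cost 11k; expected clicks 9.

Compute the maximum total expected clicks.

21

Allowing fractional choices, the relaxed optimum would be about 23.9, but ad slots are indivisible.
slot 4 + slot 2: cost 8 + 11 = 19 ≤ 20, expected clicks 12 + 9 = 21.
slot 4 + slot 7: cost 8 + 6 = 14 ≤ 20, expected clicks 12 + 7 = 19.
Best is slot 4 and slot 2 with total expected clicks 21.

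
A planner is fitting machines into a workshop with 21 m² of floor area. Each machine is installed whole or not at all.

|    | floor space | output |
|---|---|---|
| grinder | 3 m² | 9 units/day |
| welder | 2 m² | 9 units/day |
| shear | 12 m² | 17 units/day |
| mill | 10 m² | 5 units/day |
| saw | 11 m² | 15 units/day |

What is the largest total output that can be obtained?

35

Allowing fractional choices, the relaxed optimum would be about 40.5, but machines are indivisible.
grinder + welder + saw: floor space 3 + 2 + 11 = 16 ≤ 21, output 9 + 9 + 15 = 33.
welder + shear: floor space 2 + 12 = 14 ≤ 21, output 9 + 17 = 26.
grinder + welder + shear: floor space 3 + 2 + 12 = 17 ≤ 21, output 9 + 9 + 17 = 35.
Best is grinder, welder, and shear with total output 35.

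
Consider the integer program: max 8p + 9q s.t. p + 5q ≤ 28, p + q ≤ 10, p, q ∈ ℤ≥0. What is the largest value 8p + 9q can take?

Relaxing integrality, the LP optimum is 84.50 at (p,q) = (5.5, 4.5), which is not an integer point.
(p,q)=(6,4): 1·6+5·4=26≤28, 1·6+1·4=10≤10, objective 84.
(p,q)=(7,3): 1·7+5·3=22≤28, 1·7+1·3=10≤10, objective 83.
(p,q)=(5,4): 1·5+5·4=25≤28, 1·5+1·4=9≤10, objective 76.
The best lattice point is (6,4), giving 84.

84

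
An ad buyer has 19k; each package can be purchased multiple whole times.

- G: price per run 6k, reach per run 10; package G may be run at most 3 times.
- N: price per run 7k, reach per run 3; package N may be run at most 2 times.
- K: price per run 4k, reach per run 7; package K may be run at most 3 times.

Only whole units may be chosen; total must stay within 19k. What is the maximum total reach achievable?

31

3×G: price 18 ≤ 19, reach 3·10 = 30.
1×G and 3×K: price 18 ≤ 19, reach 1·10 + 3·7 = 31.
Best is 31.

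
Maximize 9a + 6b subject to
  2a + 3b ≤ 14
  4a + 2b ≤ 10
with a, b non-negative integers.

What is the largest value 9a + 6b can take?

(a,b)=(1,3): 2·1+3·3=11≤14, 4·1+2·3=10≤10, objective 27.
(a,b)=(0,4): 2·0+3·4=12≤14, 4·0+2·4=8≤10, objective 24.
(a,b)=(1,2): 2·1+3·2=8≤14, 4·1+2·2=8≤10, objective 21.
(a,b)=(0,3): 2·0+3·3=9≤14, 4·0+2·3=6≤10, objective 18.
No feasible integer point exceeds 27.

27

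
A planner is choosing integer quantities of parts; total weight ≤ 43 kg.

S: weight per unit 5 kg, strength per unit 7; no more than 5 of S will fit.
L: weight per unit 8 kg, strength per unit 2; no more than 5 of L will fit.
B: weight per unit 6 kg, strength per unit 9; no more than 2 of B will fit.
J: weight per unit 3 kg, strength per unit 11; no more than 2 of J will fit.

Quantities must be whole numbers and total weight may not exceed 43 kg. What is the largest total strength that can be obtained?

5×S, 2×B, and 2×J: weight 43 ≤ 43, strength 5·7 + 2·9 + 2·11 = 75.
4×S, 2×B, and 2×J: weight 38 ≤ 43, strength 4·7 + 2·9 + 2·11 = 68.
Best is 75.

75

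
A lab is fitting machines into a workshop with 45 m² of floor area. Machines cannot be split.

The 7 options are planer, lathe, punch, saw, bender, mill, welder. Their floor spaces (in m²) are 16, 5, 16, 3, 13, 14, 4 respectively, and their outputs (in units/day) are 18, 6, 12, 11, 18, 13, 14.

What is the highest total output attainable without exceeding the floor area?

planer + lathe + saw + mill + welder: floor space 16 + 5 + 3 + 14 + 4 = 42 ≤ 45, output 18 + 6 + 11 + 13 + 14 = 62.
lathe + saw + bender + mill + welder: floor space 5 + 3 + 13 + 14 + 4 = 39 ≤ 45, output 6 + 11 + 18 + 13 + 14 = 62.
planer + lathe + saw + bender + welder: floor space 16 + 5 + 3 + 13 + 4 = 41 ≤ 45, output 18 + 6 + 11 + 18 + 14 = 67.
Best is planer, lathe, saw, bender, and welder with total output 67.

67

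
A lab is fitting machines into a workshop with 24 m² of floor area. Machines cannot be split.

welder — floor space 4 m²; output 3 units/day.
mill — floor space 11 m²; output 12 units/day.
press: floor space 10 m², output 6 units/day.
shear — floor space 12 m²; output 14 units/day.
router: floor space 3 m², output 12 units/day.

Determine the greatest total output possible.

30

This is a 0-1 knapsack instance.
Take mill, press, and router: floor space 11 + 10 + 3 = 24 ≤ 24, output 12 + 6 + 12 = 30.
No other feasible combination does better.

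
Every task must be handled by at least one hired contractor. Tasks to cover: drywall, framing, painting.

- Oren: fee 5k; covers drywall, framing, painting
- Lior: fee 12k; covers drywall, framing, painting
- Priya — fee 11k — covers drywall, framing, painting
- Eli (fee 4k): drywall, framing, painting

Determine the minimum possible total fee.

This is an integer covering problem.
Eli alone covers drywall, framing, painting — every task.
Total fee: 4.
No cover costs less than 4.

4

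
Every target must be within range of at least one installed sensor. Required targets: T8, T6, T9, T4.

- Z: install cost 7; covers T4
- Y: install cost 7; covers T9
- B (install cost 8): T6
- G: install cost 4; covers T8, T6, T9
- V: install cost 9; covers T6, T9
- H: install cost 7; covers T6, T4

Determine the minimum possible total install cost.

This is a weighted set-cover instance.
Choose Z and G: together they cover T8, T6, T9, T4 — every target.
Total install cost: 7 + 4 = 11.
No cover costs less than 11.

11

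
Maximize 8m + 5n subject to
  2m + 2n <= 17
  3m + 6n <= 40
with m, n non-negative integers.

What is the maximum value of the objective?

64

Relaxing integrality, the LP optimum is 68.00 at (m,n) = (8.5, 0), which is not an integer point.
(m,n)=(8,0): 2·8+2·0=16≤17, 3·8+6·0=24≤40, objective 64.
(m,n)=(7,1): 2·7+2·1=16≤17, 3·7+6·1=27≤40, objective 61.
(m,n)=(7,0): 2·7+2·0=14≤17, 3·7+6·0=21≤40, objective 56.
No feasible integer point exceeds 64.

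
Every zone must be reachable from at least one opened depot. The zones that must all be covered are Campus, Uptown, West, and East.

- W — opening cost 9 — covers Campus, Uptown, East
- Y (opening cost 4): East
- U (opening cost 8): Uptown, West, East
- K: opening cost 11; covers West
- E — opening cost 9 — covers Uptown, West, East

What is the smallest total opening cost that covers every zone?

Choose W and U: together they cover Campus, Uptown, West, East — every zone.
Total opening cost: 9 + 8 = 17.
No cover costs less than 17.

17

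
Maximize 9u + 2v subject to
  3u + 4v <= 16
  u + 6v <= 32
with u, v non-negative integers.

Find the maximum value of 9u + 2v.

Relaxing integrality, the LP optimum is 48.00 at (u,v) = (5.33, 0), which is not an integer point.
(u,v)=(5,0): 3·5+4·0=15≤16, 1·5+6·0=5≤32, objective 45.
(u,v)=(4,1): 3·4+4·1=16≤16, 1·4+6·1=10≤32, objective 38.
(u,v)=(4,0): 3·4+4·0=12≤16, 1·4+6·0=4≤32, objective 36.
Maximum is 45 at (u,v)=(5,0).

45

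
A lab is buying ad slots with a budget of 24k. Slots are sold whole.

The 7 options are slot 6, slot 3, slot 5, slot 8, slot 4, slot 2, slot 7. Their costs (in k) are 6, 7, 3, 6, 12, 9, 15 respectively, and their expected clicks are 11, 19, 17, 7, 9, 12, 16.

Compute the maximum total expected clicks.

slot 6 + slot 3 + slot 5: cost 6 + 7 + 3 = 16 ≤ 24, expected clicks 11 + 19 + 17 = 47.
slot 3 + slot 5 + slot 2: cost 7 + 3 + 9 = 19 ≤ 24, expected clicks 19 + 17 + 12 = 48.
slot 6 + slot 3 + slot 5 + slot 8: cost 6 + 7 + 3 + 6 = 22 ≤ 24, expected clicks 11 + 19 + 17 + 7 = 54.
Best is slot 6, slot 3, slot 5, and slot 8 with total expected clicks 54.

54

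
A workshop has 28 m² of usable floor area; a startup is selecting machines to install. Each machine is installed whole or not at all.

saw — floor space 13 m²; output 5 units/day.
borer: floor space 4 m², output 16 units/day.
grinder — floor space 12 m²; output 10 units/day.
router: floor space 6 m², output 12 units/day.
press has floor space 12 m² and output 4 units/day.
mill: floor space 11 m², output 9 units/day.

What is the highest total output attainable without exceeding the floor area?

38

Allowing fractional choices, the relaxed optimum would be about 42.9, but machines are indivisible.
borer + router + mill: floor space 4 + 6 + 11 = 21 ≤ 28, output 16 + 12 + 9 = 37.
borer + grinder + router: floor space 4 + 12 + 6 = 22 ≤ 28, output 16 + 10 + 12 = 38.
Best is borer, grinder, and router with total output 38.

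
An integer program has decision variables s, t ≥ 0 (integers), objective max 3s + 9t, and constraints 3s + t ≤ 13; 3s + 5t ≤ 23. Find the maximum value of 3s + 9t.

39

(s,t)=(1,4): 3·1+1·4=7≤13, 3·1+5·4=23≤23, objective 39.
(s,t)=(0,4): 3·0+1·4=4≤13, 3·0+5·4=20≤23, objective 36.
(s,t)=(2,3): 3·2+1·3=9≤13, 3·2+5·3=21≤23, objective 33.
The best lattice point is (1,4), giving 39.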